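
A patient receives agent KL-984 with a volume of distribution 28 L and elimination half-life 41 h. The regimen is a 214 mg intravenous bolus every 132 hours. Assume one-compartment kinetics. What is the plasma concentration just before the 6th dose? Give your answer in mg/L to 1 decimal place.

0.9 mg/L

f = (1/2)^(τ/t½) = (1/2)^(132/41) ≈ 0.1074.
C₀ = D/Vd = 214/28 ≈ 7.643 mg/L.
Before the 6th dose, 5 doses have been given. Superposition: Cmin = C₀·(f + f² + … + f^5).
≈ 7.643 × (0.1074 + 0.0115 + 0.0012 + 0.0001 + 0.0000) ≈ 7.643 × 0.1202 ≈ 0.919 mg/L.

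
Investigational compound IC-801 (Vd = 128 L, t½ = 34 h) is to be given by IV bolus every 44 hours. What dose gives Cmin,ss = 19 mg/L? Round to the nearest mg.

3532 mg

τ/t½ = 44/34 ≈ 1.2941, so f = (1/2)^(44/34) ≈ 0.407785.
Cmin,ss = (D/Vd)·f/(1−f), so D = Cmin,ss·Vd·(1−f)/f.
D = 19 × 128 × (1−f)/f ≈ 19 × 128 × 1.45227 ≈ 3531.92 mg.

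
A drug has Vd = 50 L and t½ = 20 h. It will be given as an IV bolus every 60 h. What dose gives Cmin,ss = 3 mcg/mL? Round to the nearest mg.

1050 mg

τ/t½ = 60/20 ≈ 3, so f = (1/2)^(60/20) ≈ 0.125000.
Cmin,ss = (D/Vd)·f/(1−f), so D = Cmin,ss·Vd·(1−f)/f.
D = 3 × 50 × (1−f)/f ≈ 3 × 50 × 7.00000 ≈ 1050.00 mg.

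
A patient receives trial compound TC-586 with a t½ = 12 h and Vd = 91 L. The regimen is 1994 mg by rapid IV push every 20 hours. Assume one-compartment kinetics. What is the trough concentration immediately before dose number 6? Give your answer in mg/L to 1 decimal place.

f = (1/2)^(τ/t½) = (1/2)^(20/12) ≈ 0.3150.
C₀ = D/Vd = 1994/91 ≈ 21.912 mg/L.
Before the 6th dose, 5 doses have been given. Superposition: Cmin = C₀·(f + f² + … + f^5).
≈ 21.912 × (0.3150 + 0.0992 + 0.0313 + 0.0098 + 0.0031) ≈ 21.912 × 0.4584 ≈ 10.044 mg/L.

10.0 mg/L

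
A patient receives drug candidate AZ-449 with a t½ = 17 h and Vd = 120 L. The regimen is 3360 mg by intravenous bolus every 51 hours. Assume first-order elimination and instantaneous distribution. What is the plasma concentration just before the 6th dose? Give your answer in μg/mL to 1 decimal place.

4.0 μg/mL

f = (1/2)^(τ/t½) = (1/2)^(51/17) ≈ 0.1250.
C₀ = D/Vd = 3360/120 ≈ 28.000 μg/mL.
Before the 6th dose, 5 doses have been given. Superposition: Cmin = C₀·(f + f² + … + f^5).
≈ 28.000 × (0.1250 + 0.0156 + 0.0020 + 0.0002 + 0.0000) ≈ 28.000 × 0.1428 ≈ 3.998 μg/mL.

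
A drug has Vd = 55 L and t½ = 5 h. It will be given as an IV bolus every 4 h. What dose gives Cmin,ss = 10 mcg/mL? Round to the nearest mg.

408 mg

τ/t½ = 4/5 ≈ 0.8, so f = (1/2)^(4/5) ≈ 0.574349.
Cmin,ss = (D/Vd)·f/(1−f), so D = Cmin,ss·Vd·(1−f)/f.
D = 10 × 55 × (1−f)/f ≈ 10 × 55 × 0.74110 ≈ 407.60 mg.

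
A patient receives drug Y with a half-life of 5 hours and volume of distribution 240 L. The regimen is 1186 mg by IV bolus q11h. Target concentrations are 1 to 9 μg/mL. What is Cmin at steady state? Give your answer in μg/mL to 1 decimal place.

k = ln2/t½ = ln2/5 ≈ 0.138629 h⁻¹; fraction remaining f = e^(−kτ) = e^(−0.138629×11) ≈ 0.2176.
Each bolus raises the concentration by D/Vd = 1186/240 ≈ 4.942 μg/mL.
Steady-state trough Cmin,ss = C₀·f/(1−f) ≈ 4.942 × 0.2176/0.7824 ≈ 1.374 μg/mL.
Trough 1.4 μg/mL vs MEC 1 μg/mL: adequate.

1.4 μg/mL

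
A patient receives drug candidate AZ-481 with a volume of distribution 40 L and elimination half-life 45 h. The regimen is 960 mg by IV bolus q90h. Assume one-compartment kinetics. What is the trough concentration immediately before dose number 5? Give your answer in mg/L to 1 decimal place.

f = (1/2)^(τ/t½) = (1/2)^(90/45) ≈ 0.2500.
C₀ = D/Vd = 960/40 ≈ 24.000 mg/L.
Before the 5th dose, 4 doses have been given. Superposition: Cmin = C₀·(f + f² + … + f^4).
≈ 24.000 × (0.2500 + 0.0625 + 0.0156 + 0.0039) ≈ 24.000 × 0.3320 ≈ 7.968 mg/L.

8.0 mg/L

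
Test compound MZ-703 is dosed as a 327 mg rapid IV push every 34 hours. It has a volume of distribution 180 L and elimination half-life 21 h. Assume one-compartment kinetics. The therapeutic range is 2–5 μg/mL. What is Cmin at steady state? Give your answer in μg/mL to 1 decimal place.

0.9 μg/mL

τ/t½ = 34/21 ≈ 1.619, so fraction remaining f = (1/2)^(34/21) ≈ 0.3256.
At steady state, accumulation factor R = 1/(1 − e^(−kτ)) ≈ 1.4828.
Single-dose peak C₀ = D/Vd = 327/180 ≈ 1.817 μg/mL.
Cmax,ss = C₀/(1 − f) ≈ 1.817/0.6744 ≈ 2.694 μg/mL.
One interval later, Cmin,ss = Cmax,ss·e^(−kτ) ≈ 2.694 × 0.3256 ≈ 0.877 μg/mL.
Trough 0.9 μg/mL vs MEC 2 μg/mL: subtherapeutic.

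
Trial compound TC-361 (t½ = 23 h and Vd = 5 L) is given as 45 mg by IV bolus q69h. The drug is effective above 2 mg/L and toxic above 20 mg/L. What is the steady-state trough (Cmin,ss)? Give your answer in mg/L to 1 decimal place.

τ = 69 h = 3 half-lives, so f = (1/2)^3 = 0.125.
Accumulation ratio R = 1/(1 − f) = 1/0.875 = 8/7.
Single-dose peak C₀ = D/Vd = 45/5 = 9 mg/L.
Steady-state peak Cmax,ss = C₀·R = 9 × 8/7 ≈ 10.286 mg/L.
Steady-state trough Cmin,ss = Cmax,ss·f ≈ 10.286 × 0.125 ≈ 1.286 mg/L.
Trough 1.3 mg/L vs MEC 2 mg/L: subtherapeutic.

1.3 mg/L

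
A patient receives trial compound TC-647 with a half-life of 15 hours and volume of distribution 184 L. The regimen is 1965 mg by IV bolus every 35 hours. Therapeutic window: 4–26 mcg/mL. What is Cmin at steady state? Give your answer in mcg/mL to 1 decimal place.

k = ln2/t½ = ln2/15 ≈ 0.046210 h⁻¹; fraction remaining f = e^(−kτ) = e^(−0.046210×35) ≈ 0.1984.
Accumulation ratio R = 1/(1 − f) ≈ 1/0.8016 ≈ 1.2475.
Single-dose peak C₀ = D/Vd = 1965/184 ≈ 10.679 mcg/mL.
Cmax,ss = C₀/(1 − f) ≈ 10.679/0.8016 ≈ 13.322 mcg/mL.
One interval later, Cmin,ss = Cmax,ss·e^(−kτ) ≈ 13.322 × 0.1984 ≈ 2.643 mcg/mL.
Trough 2.6 mcg/mL vs MEC 4 mcg/mL: subtherapeutic.

2.6 mcg/mL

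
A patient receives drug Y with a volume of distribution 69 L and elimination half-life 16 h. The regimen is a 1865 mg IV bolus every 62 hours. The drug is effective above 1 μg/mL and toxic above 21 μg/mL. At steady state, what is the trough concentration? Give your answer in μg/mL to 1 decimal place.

2.0 μg/mL

Over one 62-h interval, 62/16 ≈ 3.875 half-lives elapse, leaving f ≈ 0.0682 of each dose.
Accumulation ratio R = 1/(1 − f) ≈ 1/0.9318 ≈ 1.0732.
Single-dose peak C₀ = D/Vd = 1865/69 ≈ 27.029 μg/mL.
Cmax,ss = C₀/(1 − f) ≈ 27.029/0.9318 ≈ 29.007 μg/mL.
Steady-state trough Cmin,ss = Cmax,ss·f ≈ 29.007 × 0.0682 ≈ 1.978 μg/mL.
Trough 2.0 μg/mL vs MEC 1 μg/mL: adequate.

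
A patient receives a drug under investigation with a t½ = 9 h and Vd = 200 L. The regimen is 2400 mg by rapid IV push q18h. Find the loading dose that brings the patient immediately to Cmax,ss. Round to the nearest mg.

f = (1/2)^(18/9) ≈ 0.250000; accumulation ratio R = 1/(1−f) ≈ 1.33333.
Loading dose to hit Cmax,ss on first dose: D_load = D_maint·R ≈ 2400 × 1.33333 ≈ 3199.99 mg.

3200 mg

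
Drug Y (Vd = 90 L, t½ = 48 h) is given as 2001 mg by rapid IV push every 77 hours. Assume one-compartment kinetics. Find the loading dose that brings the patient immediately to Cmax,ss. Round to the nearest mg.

f = (1/2)^(77/48) ≈ 0.328926; accumulation ratio R = 1/(1−f) ≈ 1.49015.
Loading dose to hit Cmax,ss on first dose: D_load = D_maint·R ≈ 2001 × 1.49015 ≈ 2981.79 mg.

2982 mg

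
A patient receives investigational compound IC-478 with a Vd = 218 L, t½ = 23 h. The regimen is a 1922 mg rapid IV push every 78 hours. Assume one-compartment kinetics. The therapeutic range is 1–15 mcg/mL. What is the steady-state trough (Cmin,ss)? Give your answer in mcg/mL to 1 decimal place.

k = ln2/t½ = ln2/23 ≈ 0.030137 h⁻¹; fraction remaining f = e^(−kτ) = e^(−0.030137×78) ≈ 0.0953.
At steady state, accumulation factor R = 1/(1 − e^(−kτ)) ≈ 1.1053.
Single-dose peak C₀ = D/Vd = 1922/218 ≈ 8.817 mcg/mL.
Steady-state peak Cmax,ss = C₀·R ≈ 8.817 × 1.1053 ≈ 9.745 mcg/mL.
Steady-state trough Cmin,ss = Cmax,ss·f ≈ 9.745 × 0.0953 ≈ 0.929 mcg/mL.
Trough 0.9 mcg/mL vs MEC 1 mcg/mL: subtherapeutic.

0.9 mcg/mL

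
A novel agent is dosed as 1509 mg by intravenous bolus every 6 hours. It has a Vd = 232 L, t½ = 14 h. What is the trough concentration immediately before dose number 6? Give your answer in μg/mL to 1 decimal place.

f = (1/2)^(τ/t½) = (1/2)^(6/14) ≈ 0.7430.
C₀ = D/Vd = 1509/232 ≈ 6.504 μg/mL.
Before the 6th dose, 5 doses have been given. Superposition: Cmin = C₀·(f + f² + … + f^5).
≈ 6.504 × (0.7430 + 0.5520 + 0.4102 + 0.3048 + 0.2264) ≈ 6.504 × 2.2364 ≈ 14.546 μg/mL.

14.5 μg/mL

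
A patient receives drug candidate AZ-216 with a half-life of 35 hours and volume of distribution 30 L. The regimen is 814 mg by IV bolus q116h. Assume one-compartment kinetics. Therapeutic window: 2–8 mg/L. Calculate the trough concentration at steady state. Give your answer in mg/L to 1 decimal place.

τ/t½ = 116/35 ≈ 3.3143, so fraction remaining f = (1/2)^(116/35) ≈ 0.1005.
Single-dose peak C₀ = D/Vd = 814/30 ≈ 27.133 mg/L.
Steady-state trough Cmin,ss = C₀·f/(1−f) ≈ 27.133 × 0.1005/0.8995 ≈ 3.032 mg/L.
Trough 3.0 mg/L vs MEC 2 mg/L: adequate.

3.0 mg/L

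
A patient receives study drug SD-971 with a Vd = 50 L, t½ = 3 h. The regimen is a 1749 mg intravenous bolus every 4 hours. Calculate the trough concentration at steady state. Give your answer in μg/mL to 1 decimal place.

23.0 μg/mL

k = ln2/t½ = ln2/3 ≈ 0.231049 h⁻¹; fraction remaining f = e^(−kτ) = e^(−0.231049×4) ≈ 0.3969.
Single-dose peak C₀ = D/Vd = 1749/50 ≈ 34.980 μg/mL.
Steady-state trough Cmin,ss = C₀·f/(1−f) ≈ 34.980 × 0.3969/0.6031 ≈ 23.020 μg/mL.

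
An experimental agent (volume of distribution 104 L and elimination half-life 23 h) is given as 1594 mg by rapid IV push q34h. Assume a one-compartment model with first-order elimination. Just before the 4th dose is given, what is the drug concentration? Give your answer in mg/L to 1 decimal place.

f = (1/2)^(τ/t½) = (1/2)^(34/23) ≈ 0.3589.
C₀ = D/Vd = 1594/104 ≈ 15.327 mg/L.
Before the 4th dose, 3 doses have been given. Superposition: Cmin = C₀·(f + f² + … + f^3).
≈ 15.327 × (0.3589 + 0.1288 + 0.0462) ≈ 15.327 × 0.5339 ≈ 8.183 mg/L.

8.2 mg/L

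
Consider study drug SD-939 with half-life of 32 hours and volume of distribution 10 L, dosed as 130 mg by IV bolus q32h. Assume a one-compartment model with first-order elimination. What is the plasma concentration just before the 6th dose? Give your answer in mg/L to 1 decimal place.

f = (1/2)^(τ/t½) = (1/2)^(32/32) ≈ 0.5000.
C₀ = D/Vd = 130/10 ≈ 13.000 mg/L.
Before the 6th dose, 5 doses have been given. Superposition: Cmin = C₀·(f + f² + … + f^5).
≈ 13.000 × (0.5000 + 0.2500 + 0.1250 + 0.0625 + 0.0313) ≈ 13.000 × 0.9688 ≈ 12.594 mg/L.

12.6 mg/L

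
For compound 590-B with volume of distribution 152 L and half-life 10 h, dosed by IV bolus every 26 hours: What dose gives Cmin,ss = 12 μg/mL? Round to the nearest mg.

τ/t½ = 26/10 ≈ 2.6, so f = (1/2)^(26/10) ≈ 0.164938.
Cmin,ss = (D/Vd)·f/(1−f), so D = Cmin,ss·Vd·(1−f)/f.
D = 12 × 152 × (1−f)/f ≈ 12 × 152 × 5.06288 ≈ 9234.69 mg.

9235 mg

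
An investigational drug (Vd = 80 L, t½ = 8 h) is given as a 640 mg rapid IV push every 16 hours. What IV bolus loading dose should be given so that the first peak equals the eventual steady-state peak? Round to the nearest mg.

853 mg

f = (1/2)^(16/8) ≈ 0.250000; accumulation ratio R = 1/(1−f) ≈ 1.33333.
Loading dose to hit Cmax,ss on first dose: D_load = D_maint·R ≈ 640 × 1.33333 ≈ 853.33 mg.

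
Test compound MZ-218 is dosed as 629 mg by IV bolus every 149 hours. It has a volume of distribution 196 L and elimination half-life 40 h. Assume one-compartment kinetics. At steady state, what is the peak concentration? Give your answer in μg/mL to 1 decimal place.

3.5 μg/mL

k = ln2/t½ = ln2/40 ≈ 0.017329 h⁻¹; fraction remaining f = e^(−kτ) = e^(−0.017329×149) ≈ 0.0756.
Accumulation ratio R = 1/(1 − f) ≈ 1/0.9244 ≈ 1.0818.
Each bolus raises the concentration by D/Vd = 629/196 ≈ 3.209 μg/mL.
Steady-state peak Cmax,ss = C₀·R ≈ 3.209 × 1.0818 ≈ 3.471 μg/mL.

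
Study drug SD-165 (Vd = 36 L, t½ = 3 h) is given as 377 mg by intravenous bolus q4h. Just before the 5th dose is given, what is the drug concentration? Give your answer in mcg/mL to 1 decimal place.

6.7 mcg/mL

f = (1/2)^(τ/t½) = (1/2)^(4/3) ≈ 0.3969.
C₀ = D/Vd = 377/36 ≈ 10.472 mcg/mL.
Before the 5th dose, 4 doses have been given. Superposition: Cmin = C₀·(f + f² + … + f^4).
≈ 10.472 × (0.3969 + 0.1575 + 0.0625 + 0.0248) ≈ 10.472 × 0.6417 ≈ 6.720 mcg/mL.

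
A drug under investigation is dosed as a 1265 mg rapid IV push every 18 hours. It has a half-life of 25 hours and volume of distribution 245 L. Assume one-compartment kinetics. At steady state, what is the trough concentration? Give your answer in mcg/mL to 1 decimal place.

k = ln2/t½ = ln2/25 ≈ 0.027726 h⁻¹; fraction remaining f = e^(−kτ) = e^(−0.027726×18) ≈ 0.6071.
At steady state, accumulation factor R = 1/(1 − e^(−kτ)) ≈ 2.5452.
Each bolus raises the concentration by D/Vd = 1265/245 ≈ 5.163 mcg/mL.
Steady-state peak Cmax,ss = C₀·R ≈ 5.163 × 2.5452 ≈ 13.141 mcg/mL.
Steady-state trough Cmin,ss = Cmax,ss·f ≈ 13.141 × 0.6071 ≈ 7.978 mcg/mL.

8.0 mcg/mL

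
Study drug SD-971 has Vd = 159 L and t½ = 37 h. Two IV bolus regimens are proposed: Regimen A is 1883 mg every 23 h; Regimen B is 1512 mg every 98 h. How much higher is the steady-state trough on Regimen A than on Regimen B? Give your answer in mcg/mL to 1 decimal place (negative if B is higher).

Regimen A: f = (1/2)^(23/37) ≈ 0.6499; Cmin,ss = (1883/159)·f/(1−f) ≈ 21.984 mcg/mL.
Regimen B: f = (1/2)^(98/37) ≈ 0.1595; Cmin,ss = (1512/159)·f/(1−f) ≈ 1.805 mcg/mL.
Difference ≈ 21.984 − 1.805 ≈ 20.179 mcg/mL.

20.2 mcg/mL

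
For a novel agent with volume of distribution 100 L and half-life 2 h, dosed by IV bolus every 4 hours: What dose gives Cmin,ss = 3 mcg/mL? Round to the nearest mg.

τ/t½ = 4/2 ≈ 2, so f = (1/2)^(4/2) ≈ 0.250000.
Cmin,ss = (D/Vd)·f/(1−f), so D = Cmin,ss·Vd·(1−f)/f.
D = 3 × 100 × (1−f)/f ≈ 3 × 100 × 3.00000 ≈ 900.00 mg.

900 mg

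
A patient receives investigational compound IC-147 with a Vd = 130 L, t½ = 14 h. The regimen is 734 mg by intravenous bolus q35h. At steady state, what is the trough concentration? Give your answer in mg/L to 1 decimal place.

k = ln2/t½ = ln2/14 ≈ 0.049511 h⁻¹; fraction remaining f = e^(−kτ) = e^(−0.049511×35) ≈ 0.1768.
Single-dose peak C₀ = D/Vd = 734/130 ≈ 5.646 mg/L.
Steady-state trough Cmin,ss = C₀·f/(1−f) ≈ 5.646 × 0.1768/0.8232 ≈ 1.213 mg/L.

1.2 mg/L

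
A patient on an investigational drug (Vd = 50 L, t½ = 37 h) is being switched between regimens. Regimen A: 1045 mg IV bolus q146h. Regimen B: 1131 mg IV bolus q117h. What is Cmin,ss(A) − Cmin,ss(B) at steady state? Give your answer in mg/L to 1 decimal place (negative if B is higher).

-1.4 mg/L

Regimen A: f = (1/2)^(146/37) ≈ 0.0649; Cmin,ss = (1045/50)·f/(1−f) ≈ 1.451 mg/L.
Regimen B: f = (1/2)^(117/37) ≈ 0.1117; Cmin,ss = (1131/50)·f/(1−f) ≈ 2.844 mg/L.
Difference ≈ 1.451 − 2.844 ≈ -1.393 mg/L.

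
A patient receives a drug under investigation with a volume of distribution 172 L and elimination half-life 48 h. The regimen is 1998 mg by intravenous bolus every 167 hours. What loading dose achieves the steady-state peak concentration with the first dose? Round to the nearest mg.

2195 mg

f = (1/2)^(167/48) ≈ 0.089674; accumulation ratio R = 1/(1−f) ≈ 1.09851.
Loading dose to hit Cmax,ss on first dose: D_load = D_maint·R ≈ 1998 × 1.09851 ≈ 2194.82 mg.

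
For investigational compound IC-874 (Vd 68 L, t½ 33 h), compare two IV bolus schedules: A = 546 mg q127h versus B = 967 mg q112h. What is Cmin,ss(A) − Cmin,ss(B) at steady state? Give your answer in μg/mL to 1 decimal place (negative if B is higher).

-0.9 μg/mL

Regimen A: f = (1/2)^(127/33) ≈ 0.0694; Cmin,ss = (546/68)·f/(1−f) ≈ 0.599 μg/mL.
Regimen B: f = (1/2)^(112/33) ≈ 0.0951; Cmin,ss = (967/68)·f/(1−f) ≈ 1.495 μg/mL.
Difference ≈ 0.599 − 1.495 ≈ -0.896 μg/mL.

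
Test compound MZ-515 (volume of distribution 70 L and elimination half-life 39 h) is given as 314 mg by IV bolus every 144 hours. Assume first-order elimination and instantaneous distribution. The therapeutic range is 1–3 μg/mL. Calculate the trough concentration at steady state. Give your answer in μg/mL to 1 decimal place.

k = ln2/t½ = ln2/39 ≈ 0.017773 h⁻¹; fraction remaining f = e^(−kτ) = e^(−0.017773×144) ≈ 0.0774.
At steady state, accumulation factor R = 1/(1 − e^(−kτ)) ≈ 1.0839.
Each bolus raises the concentration by D/Vd = 314/70 ≈ 4.486 μg/mL.
Steady-state peak Cmax,ss = C₀·R ≈ 4.486 × 1.0839 ≈ 4.862 μg/mL.
One interval later, Cmin,ss = Cmax,ss·e^(−kτ) ≈ 4.862 × 0.0774 ≈ 0.376 μg/mL.
Trough 0.4 μg/mL vs MEC 1 μg/mL: subtherapeutic.

0.4 μg/mL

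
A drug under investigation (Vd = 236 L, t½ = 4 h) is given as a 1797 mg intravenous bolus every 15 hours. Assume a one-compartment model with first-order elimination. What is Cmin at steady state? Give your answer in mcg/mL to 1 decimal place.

τ/t½ = 15/4 ≈ 3.75, so fraction remaining f = (1/2)^(15/4) ≈ 0.0743.
Single-dose peak C₀ = D/Vd = 1797/236 ≈ 7.614 mcg/mL.
Steady-state trough Cmin,ss = C₀·f/(1−f) ≈ 7.614 × 0.0743/0.9257 ≈ 0.611 mcg/mL.

0.6 mcg/mL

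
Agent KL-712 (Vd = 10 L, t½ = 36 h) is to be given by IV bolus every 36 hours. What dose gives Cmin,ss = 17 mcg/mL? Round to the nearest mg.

170 mg

τ/t½ = 36/36 ≈ 1, so f = (1/2)^(36/36) ≈ 0.500000.
Cmin,ss = (D/Vd)·f/(1−f), so D = Cmin,ss·Vd·(1−f)/f.
D = 17 × 10 × (1−f)/f ≈ 17 × 10 × 1.00000 ≈ 170.00 mg.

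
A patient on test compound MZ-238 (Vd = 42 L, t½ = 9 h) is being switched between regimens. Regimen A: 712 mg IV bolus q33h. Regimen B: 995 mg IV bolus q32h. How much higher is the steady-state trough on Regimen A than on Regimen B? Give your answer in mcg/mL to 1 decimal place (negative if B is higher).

Regimen A: f = (1/2)^(33/9) ≈ 0.0787; Cmin,ss = (712/42)·f/(1−f) ≈ 1.448 mcg/mL.
Regimen B: f = (1/2)^(32/9) ≈ 0.0850; Cmin,ss = (995/42)·f/(1−f) ≈ 2.201 mcg/mL.
Difference ≈ 1.448 − 2.201 ≈ -0.753 mcg/mL.

-0.8 mcg/mL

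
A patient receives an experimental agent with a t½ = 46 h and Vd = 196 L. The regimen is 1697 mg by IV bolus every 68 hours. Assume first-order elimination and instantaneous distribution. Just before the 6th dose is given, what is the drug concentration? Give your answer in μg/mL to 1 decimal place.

4.8 μg/mL

f = (1/2)^(τ/t½) = (1/2)^(68/46) ≈ 0.3589.
C₀ = D/Vd = 1697/196 ≈ 8.658 μg/mL.
Before the 6th dose, 5 doses have been given. Superposition: Cmin = C₀·(f + f² + … + f^5).
≈ 8.658 × (0.3589 + 0.1288 + 0.0462 + 0.0166 + 0.0060) ≈ 8.658 × 0.5565 ≈ 4.818 μg/mL.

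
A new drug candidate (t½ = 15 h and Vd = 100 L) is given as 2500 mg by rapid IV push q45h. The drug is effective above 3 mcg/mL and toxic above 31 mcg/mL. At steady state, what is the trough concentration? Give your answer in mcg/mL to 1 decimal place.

The dosing interval is 3 half-lives, so f = 2^(−3) = 0.125.
Accumulation ratio R = 1/(1 − f) = 1/0.875 = 8/7.
Single-dose peak C₀ = D/Vd = 2500/100 = 25 mcg/mL.
Steady-state peak Cmax,ss = C₀·R = 25 × 8/7 ≈ 28.571 mcg/mL.
Steady-state trough Cmin,ss = Cmax,ss·f ≈ 28.571 × 0.125 ≈ 3.571 mcg/mL.
Trough 3.6 mcg/mL vs MEC 3 mcg/mL: adequate.

3.6 mcg/mL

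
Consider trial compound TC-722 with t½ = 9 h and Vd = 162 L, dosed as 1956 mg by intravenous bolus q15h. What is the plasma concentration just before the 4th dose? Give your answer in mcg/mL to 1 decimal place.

5.4 mcg/mL

f = (1/2)^(τ/t½) = (1/2)^(15/9) ≈ 0.3150.
C₀ = D/Vd = 1956/162 ≈ 12.074 mcg/mL.
Before the 4th dose, 3 doses have been given. Superposition: Cmin = C₀·(f + f² + … + f^3).
≈ 12.074 × (0.3150 + 0.0992 + 0.0313) ≈ 12.074 × 0.4455 ≈ 5.379 mcg/mL.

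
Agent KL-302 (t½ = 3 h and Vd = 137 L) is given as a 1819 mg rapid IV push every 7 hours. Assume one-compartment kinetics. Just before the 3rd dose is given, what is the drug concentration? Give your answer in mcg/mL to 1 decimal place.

f = (1/2)^(τ/t½) = (1/2)^(7/3) ≈ 0.1984.
C₀ = D/Vd = 1819/137 ≈ 13.277 mcg/mL.
Before the 3rd dose, 2 doses have been given. Superposition: Cmin = C₀·(f + f²).
≈ 13.277 × (0.1984 + 0.0394) ≈ 13.277 × 0.2378 ≈ 3.157 mcg/mL.

3.2 mcg/mL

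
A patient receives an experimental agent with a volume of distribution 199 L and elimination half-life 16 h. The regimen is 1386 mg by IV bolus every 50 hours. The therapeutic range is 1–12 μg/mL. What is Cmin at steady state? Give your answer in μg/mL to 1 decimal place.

0.9 μg/mL

Over one 50-h interval, 50/16 ≈ 3.125 half-lives elapse, leaving f ≈ 0.1146 of each dose.
Accumulation ratio R = 1/(1 − f) ≈ 1/0.8854 ≈ 1.1294.
Single-dose peak C₀ = D/Vd = 1386/199 ≈ 6.965 μg/mL.
Cmax,ss = C₀/(1 − f) ≈ 6.965/0.8854 ≈ 7.867 μg/mL.
Steady-state trough Cmin,ss = Cmax,ss·f ≈ 7.867 × 0.1146 ≈ 0.902 μg/mL.
Trough 0.9 μg/mL vs MEC 1 μg/mL: subtherapeutic.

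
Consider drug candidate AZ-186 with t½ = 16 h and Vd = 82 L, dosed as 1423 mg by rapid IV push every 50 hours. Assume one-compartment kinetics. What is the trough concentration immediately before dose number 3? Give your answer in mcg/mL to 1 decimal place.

2.2 mcg/mL

f = (1/2)^(τ/t½) = (1/2)^(50/16) ≈ 0.1146.
C₀ = D/Vd = 1423/82 ≈ 17.354 mcg/mL.
Before the 3rd dose, 2 doses have been given. Superposition: Cmin = C₀·(f + f²).
≈ 17.354 × (0.1146 + 0.0131) ≈ 17.354 × 0.1277 ≈ 2.216 mcg/mL.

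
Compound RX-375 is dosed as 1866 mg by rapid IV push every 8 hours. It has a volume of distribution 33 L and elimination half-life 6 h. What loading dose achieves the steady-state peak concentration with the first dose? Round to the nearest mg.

3094 mg

f = (1/2)^(8/6) ≈ 0.396850; accumulation ratio R = 1/(1−f) ≈ 1.65796.
Loading dose to hit Cmax,ss on first dose: D_load = D_maint·R ≈ 1866 × 1.65796 ≈ 3093.75 mg.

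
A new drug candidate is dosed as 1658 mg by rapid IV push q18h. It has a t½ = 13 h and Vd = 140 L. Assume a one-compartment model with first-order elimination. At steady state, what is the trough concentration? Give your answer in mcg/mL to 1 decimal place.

Over one 18-h interval, 18/13 ≈ 1.3846 half-lives elapse, leaving f ≈ 0.3830 of each dose.
At steady state, accumulation factor R = 1/(1 − e^(−kτ)) ≈ 1.6207.
Each bolus raises the concentration by D/Vd = 1658/140 ≈ 11.843 mcg/mL.
Cmax,ss = C₀/(1 − f) ≈ 11.843/0.6170 ≈ 19.194 mcg/mL.
One interval later, Cmin,ss = Cmax,ss·e^(−kτ) ≈ 19.194 × 0.3830 ≈ 7.351 mcg/mL.

7.4 mcg/mL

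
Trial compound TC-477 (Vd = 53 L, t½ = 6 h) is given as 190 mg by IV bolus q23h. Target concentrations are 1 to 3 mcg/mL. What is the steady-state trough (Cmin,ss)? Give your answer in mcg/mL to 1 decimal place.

0.3 mcg/mL

τ/t½ = 23/6 ≈ 3.8333, so fraction remaining f = (1/2)^(23/6) ≈ 0.0702.
Single-dose peak C₀ = D/Vd = 190/53 ≈ 3.585 mcg/mL.
Steady-state trough Cmin,ss = C₀·f/(1−f) ≈ 3.585 × 0.0702/0.9298 ≈ 0.271 mcg/mL.
Trough 0.3 mcg/mL vs MEC 1 mcg/mL: subtherapeutic.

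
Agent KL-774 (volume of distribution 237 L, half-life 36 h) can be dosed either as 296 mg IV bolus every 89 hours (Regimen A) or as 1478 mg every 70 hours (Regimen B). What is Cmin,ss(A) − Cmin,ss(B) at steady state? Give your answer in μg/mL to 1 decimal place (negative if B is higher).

-1.9 μg/mL

Regimen A: f = (1/2)^(89/36) ≈ 0.1802; Cmin,ss = (296/237)·f/(1−f) ≈ 0.275 μg/mL.
Regimen B: f = (1/2)^(70/36) ≈ 0.2598; Cmin,ss = (1478/237)·f/(1−f) ≈ 2.189 μg/mL.
Difference ≈ 0.275 − 2.189 ≈ -1.914 μg/mL.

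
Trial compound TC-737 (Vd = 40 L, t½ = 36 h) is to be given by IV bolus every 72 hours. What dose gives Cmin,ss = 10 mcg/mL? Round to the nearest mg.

1200 mg

τ/t½ = 72/36 ≈ 2, so f = (1/2)^(72/36) ≈ 0.250000.
Cmin,ss = (D/Vd)·f/(1−f), so D = Cmin,ss·Vd·(1−f)/f.
D = 10 × 40 × (1−f)/f ≈ 10 × 40 × 3.00000 ≈ 1200.00 mg.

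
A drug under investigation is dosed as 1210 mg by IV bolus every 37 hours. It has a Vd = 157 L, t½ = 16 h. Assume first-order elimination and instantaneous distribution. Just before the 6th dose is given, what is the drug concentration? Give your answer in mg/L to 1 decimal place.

1.9 mg/L

f = (1/2)^(τ/t½) = (1/2)^(37/16) ≈ 0.2013.
C₀ = D/Vd = 1210/157 ≈ 7.707 mg/L.
Before the 6th dose, 5 doses have been given. Superposition: Cmin = C₀·(f + f² + … + f^5).
≈ 7.707 × (0.2013 + 0.0405 + 0.0082 + 0.0016 + 0.0003) ≈ 7.707 × 0.2519 ≈ 1.941 mg/L.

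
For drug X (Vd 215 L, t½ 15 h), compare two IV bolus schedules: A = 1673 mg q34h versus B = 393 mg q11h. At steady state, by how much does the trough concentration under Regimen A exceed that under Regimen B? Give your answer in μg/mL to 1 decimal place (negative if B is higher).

Regimen A: f = (1/2)^(34/15) ≈ 0.2078; Cmin,ss = (1673/215)·f/(1−f) ≈ 2.041 μg/mL.
Regimen B: f = (1/2)^(11/15) ≈ 0.6015; Cmin,ss = (393/215)·f/(1−f) ≈ 2.759 μg/mL.
Difference ≈ 2.041 − 2.759 ≈ -0.718 μg/mL.

-0.7 μg/mL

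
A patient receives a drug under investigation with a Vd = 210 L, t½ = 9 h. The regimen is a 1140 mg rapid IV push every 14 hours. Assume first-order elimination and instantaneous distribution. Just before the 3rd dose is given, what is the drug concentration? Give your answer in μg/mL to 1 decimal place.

2.5 μg/mL

f = (1/2)^(τ/t½) = (1/2)^(14/9) ≈ 0.3402.
C₀ = D/Vd = 1140/210 ≈ 5.429 μg/mL.
Before the 3rd dose, 2 doses have been given. Superposition: Cmin = C₀·(f + f²).
≈ 5.429 × (0.3402 + 0.1157) ≈ 5.429 × 0.4559 ≈ 2.475 μg/mL.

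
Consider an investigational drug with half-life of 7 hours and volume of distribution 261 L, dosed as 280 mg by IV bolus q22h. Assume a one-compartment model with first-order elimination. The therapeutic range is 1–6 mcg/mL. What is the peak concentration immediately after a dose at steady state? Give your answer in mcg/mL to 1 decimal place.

τ/t½ = 22/7 ≈ 3.1429, so fraction remaining f = (1/2)^(22/7) ≈ 0.1132.
Accumulation ratio R = 1/(1 − f) ≈ 1/0.8868 ≈ 1.1276.
Each bolus raises the concentration by D/Vd = 280/261 ≈ 1.073 mcg/mL.
Steady-state peak Cmax,ss = C₀·R ≈ 1.073 × 1.1276 ≈ 1.210 mcg/mL.
Peak 1.2 mcg/mL vs MTC 6 mcg/mL: below toxic threshold.

1.2 mcg/mL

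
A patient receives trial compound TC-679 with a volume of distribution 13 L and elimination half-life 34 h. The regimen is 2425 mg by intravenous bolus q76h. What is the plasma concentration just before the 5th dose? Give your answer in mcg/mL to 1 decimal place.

50.2 mcg/mL

f = (1/2)^(τ/t½) = (1/2)^(76/34) ≈ 0.2124.
C₀ = D/Vd = 2425/13 ≈ 186.538 mcg/mL.
Before the 5th dose, 4 doses have been given. Superposition: Cmin = C₀·(f + f² + … + f^4).
≈ 186.538 × (0.2124 + 0.0451 + 0.0096 + 0.0020) ≈ 186.538 × 0.2691 ≈ 50.197 mcg/mL.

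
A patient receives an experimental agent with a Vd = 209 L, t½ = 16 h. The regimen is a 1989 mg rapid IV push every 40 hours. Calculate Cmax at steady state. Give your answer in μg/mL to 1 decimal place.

τ/t½ = 40/16 ≈ 2.5, so fraction remaining f = (1/2)^(40/16) ≈ 0.1768.
At steady state, accumulation factor R = 1/(1 − e^(−kτ)) ≈ 1.2148.
Each bolus raises the concentration by D/Vd = 1989/209 ≈ 9.517 μg/mL.
Cmax,ss = C₀/(1 − f) ≈ 9.517/0.8232 ≈ 11.561 μg/mL.

11.6 μg/mL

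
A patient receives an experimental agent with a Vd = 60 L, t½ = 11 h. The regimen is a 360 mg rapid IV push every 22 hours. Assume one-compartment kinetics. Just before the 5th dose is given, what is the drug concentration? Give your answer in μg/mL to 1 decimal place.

2.0 μg/mL

f = (1/2)^(τ/t½) = (1/2)^(22/11) ≈ 0.2500.
C₀ = D/Vd = 360/60 ≈ 6.000 μg/mL.
Before the 5th dose, 4 doses have been given. Superposition: Cmin = C₀·(f + f² + … + f^4).
≈ 6.000 × (0.2500 + 0.0625 + 0.0156 + 0.0039) ≈ 6.000 × 0.3320 ≈ 1.992 μg/mL.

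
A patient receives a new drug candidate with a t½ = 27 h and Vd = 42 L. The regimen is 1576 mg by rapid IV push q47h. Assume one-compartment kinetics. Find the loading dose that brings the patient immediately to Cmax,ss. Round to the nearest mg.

f = (1/2)^(47/27) ≈ 0.299216; accumulation ratio R = 1/(1−f) ≈ 1.42697.
Loading dose to hit Cmax,ss on first dose: D_load = D_maint·R ≈ 1576 × 1.42697 ≈ 2248.90 mg.

2249 mg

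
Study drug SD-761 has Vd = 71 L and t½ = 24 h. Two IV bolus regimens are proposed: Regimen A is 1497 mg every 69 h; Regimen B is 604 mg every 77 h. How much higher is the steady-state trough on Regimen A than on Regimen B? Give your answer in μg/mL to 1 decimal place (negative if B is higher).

2.3 μg/mL

Regimen A: f = (1/2)^(69/24) ≈ 0.1363; Cmin,ss = (1497/71)·f/(1−f) ≈ 3.327 μg/mL.
Regimen B: f = (1/2)^(77/24) ≈ 0.1082; Cmin,ss = (604/71)·f/(1−f) ≈ 1.032 μg/mL.
Difference ≈ 3.327 − 1.032 ≈ 2.295 μg/mL.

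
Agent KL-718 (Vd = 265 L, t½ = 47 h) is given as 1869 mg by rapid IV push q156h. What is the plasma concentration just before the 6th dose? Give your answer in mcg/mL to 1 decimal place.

0.8 mcg/mL

f = (1/2)^(τ/t½) = (1/2)^(156/47) ≈ 0.1002.
C₀ = D/Vd = 1869/265 ≈ 7.053 mcg/mL.
Before the 6th dose, 5 doses have been given. Superposition: Cmin = C₀·(f + f² + … + f^5).
≈ 7.053 × (0.1002 + 0.0100 + 0.0010 + 0.0001 + 0.0000) ≈ 7.053 × 0.1113 ≈ 0.785 mcg/mL.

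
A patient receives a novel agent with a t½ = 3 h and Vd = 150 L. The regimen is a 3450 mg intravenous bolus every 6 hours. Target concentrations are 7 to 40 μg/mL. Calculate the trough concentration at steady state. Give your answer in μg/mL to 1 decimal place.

τ = 6 h = 2 half-lives, so f = (1/2)^2 = 0.25.
Accumulation ratio R = 1/(1 − f) = 1/0.75 = 4/3.
Single-dose peak C₀ = D/Vd = 3450/150 = 23 μg/mL.
Steady-state peak Cmax,ss = C₀·R = 23 × 4/3 ≈ 30.667 μg/mL.
Steady-state trough Cmin,ss = Cmax,ss·f ≈ 30.667 × 0.25 ≈ 7.667 μg/mL.
Trough 7.7 μg/mL vs MEC 7 μg/mL: adequate.

7.7 μg/mL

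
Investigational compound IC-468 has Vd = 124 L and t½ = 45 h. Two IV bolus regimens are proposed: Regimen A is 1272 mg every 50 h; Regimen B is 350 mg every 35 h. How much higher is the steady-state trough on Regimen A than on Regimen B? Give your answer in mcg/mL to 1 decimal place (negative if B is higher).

4.9 mcg/mL

Regimen A: f = (1/2)^(50/45) ≈ 0.4629; Cmin,ss = (1272/124)·f/(1−f) ≈ 8.841 mcg/mL.
Regimen B: f = (1/2)^(35/45) ≈ 0.5833; Cmin,ss = (350/124)·f/(1−f) ≈ 3.951 mcg/mL.
Difference ≈ 8.841 − 3.951 ≈ 4.890 mcg/mL.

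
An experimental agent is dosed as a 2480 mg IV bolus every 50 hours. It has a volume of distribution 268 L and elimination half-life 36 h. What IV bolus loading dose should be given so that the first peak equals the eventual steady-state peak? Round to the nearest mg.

4012 mg

f = (1/2)^(50/36) ≈ 0.381859; accumulation ratio R = 1/(1−f) ≈ 1.61775.
Loading dose to hit Cmax,ss on first dose: D_load = D_maint·R ≈ 2480 × 1.61775 ≈ 4012.02 mg.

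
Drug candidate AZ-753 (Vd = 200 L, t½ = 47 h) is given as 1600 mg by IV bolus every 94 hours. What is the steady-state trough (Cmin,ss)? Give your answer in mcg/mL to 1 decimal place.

2.7 mcg/mL

The dosing interval is 2 half-lives, so f = 2^(−2) = 0.25.
At steady state, R = 1/(1 − 0.25) = 4/3.
Single-dose peak C₀ = D/Vd = 1600/200 = 8 mcg/mL.
Steady-state peak Cmax,ss = C₀·R = 8 × 4/3 ≈ 10.667 mcg/mL.
Steady-state trough Cmin,ss = Cmax,ss·f ≈ 10.667 × 0.25 ≈ 2.667 mcg/mL.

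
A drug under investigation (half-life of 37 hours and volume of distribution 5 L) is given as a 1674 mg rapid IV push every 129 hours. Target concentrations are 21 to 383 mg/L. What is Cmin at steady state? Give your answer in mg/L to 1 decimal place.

k = ln2/t½ = ln2/37 ≈ 0.018734 h⁻¹; fraction remaining f = e^(−kτ) = e^(−0.018734×129) ≈ 0.0892.
Single-dose peak C₀ = D/Vd = 1674/5 ≈ 334.800 mg/L.
Steady-state trough Cmin,ss = C₀·f/(1−f) ≈ 334.800 × 0.0892/0.9108 ≈ 32.789 mg/L.
Trough 32.8 mg/L vs MEC 21 mg/L: adequate.

32.8 mg/L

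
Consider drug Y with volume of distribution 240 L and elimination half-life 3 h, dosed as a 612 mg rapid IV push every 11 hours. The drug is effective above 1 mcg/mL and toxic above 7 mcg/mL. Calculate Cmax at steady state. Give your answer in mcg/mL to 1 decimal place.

2.8 mcg/mL

Over one 11-h interval, 11/3 ≈ 3.6667 half-lives elapse, leaving f ≈ 0.0787 of each dose.
At steady state, accumulation factor R = 1/(1 − e^(−kτ)) ≈ 1.0854.
Single-dose peak C₀ = D/Vd = 612/240 ≈ 2.550 mcg/mL.
Cmax,ss = C₀/(1 − f) ≈ 2.550/0.9213 ≈ 2.768 mcg/mL.
Peak 2.8 mcg/mL vs MTC 7 mcg/mL: below toxic threshold.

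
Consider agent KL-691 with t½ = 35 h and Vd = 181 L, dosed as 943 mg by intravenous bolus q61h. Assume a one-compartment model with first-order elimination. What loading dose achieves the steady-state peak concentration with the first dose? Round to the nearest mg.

f = (1/2)^(61/35) ≈ 0.298777; accumulation ratio R = 1/(1−f) ≈ 1.42608.
Loading dose to hit Cmax,ss on first dose: D_load = D_maint·R ≈ 943 × 1.42608 ≈ 1344.79 mg.

1345 mg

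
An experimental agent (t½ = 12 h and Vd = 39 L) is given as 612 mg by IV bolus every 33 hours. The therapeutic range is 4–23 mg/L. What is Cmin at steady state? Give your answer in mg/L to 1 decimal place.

2.7 mg/L

k = ln2/t½ = ln2/12 ≈ 0.057762 h⁻¹; fraction remaining f = e^(−kτ) = e^(−0.057762×33) ≈ 0.1487.
Accumulation ratio R = 1/(1 − f) ≈ 1/0.8513 ≈ 1.1747.
Single-dose peak C₀ = D/Vd = 612/39 ≈ 15.692 mg/L.
Cmax,ss = C₀/(1 − f) ≈ 15.692/0.8513 ≈ 18.433 mg/L.
One interval later, Cmin,ss = Cmax,ss·e^(−kτ) ≈ 18.433 × 0.1487 ≈ 2.741 mg/L.
Trough 2.7 mg/L vs MEC 4 mg/L: subtherapeutic.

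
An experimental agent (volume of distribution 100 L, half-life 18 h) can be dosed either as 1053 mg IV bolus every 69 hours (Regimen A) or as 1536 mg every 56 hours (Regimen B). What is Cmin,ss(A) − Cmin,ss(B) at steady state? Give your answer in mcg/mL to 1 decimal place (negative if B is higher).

-1.2 mcg/mL

Regimen A: f = (1/2)^(69/18) ≈ 0.0702; Cmin,ss = (1053/100)·f/(1−f) ≈ 0.795 mcg/mL.
Regimen B: f = (1/2)^(56/18) ≈ 0.1157; Cmin,ss = (1536/100)·f/(1−f) ≈ 2.010 mcg/mL.
Difference ≈ 0.795 − 2.010 ≈ -1.215 mcg/mL.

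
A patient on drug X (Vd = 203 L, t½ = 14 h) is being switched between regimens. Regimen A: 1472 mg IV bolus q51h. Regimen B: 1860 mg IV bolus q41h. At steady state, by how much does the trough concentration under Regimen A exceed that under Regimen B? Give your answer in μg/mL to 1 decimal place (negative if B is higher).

-0.8 μg/mL

Regimen A: f = (1/2)^(51/14) ≈ 0.0801; Cmin,ss = (1472/203)·f/(1−f) ≈ 0.631 μg/mL.
Regimen B: f = (1/2)^(41/14) ≈ 0.1313; Cmin,ss = (1860/203)·f/(1−f) ≈ 1.385 μg/mL.
Difference ≈ 0.631 − 1.385 ≈ -0.754 μg/mL.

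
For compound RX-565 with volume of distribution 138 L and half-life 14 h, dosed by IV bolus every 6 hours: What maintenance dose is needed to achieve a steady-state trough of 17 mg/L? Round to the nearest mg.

τ/t½ = 6/14 ≈ 0.42857, so f = (1/2)^(6/14) ≈ 0.742997.
Cmin,ss = (D/Vd)·f/(1−f), so D = Cmin,ss·Vd·(1−f)/f.
D = 17 × 138 × (1−f)/f ≈ 17 × 138 × 0.34590 ≈ 811.48 mg.

811 mg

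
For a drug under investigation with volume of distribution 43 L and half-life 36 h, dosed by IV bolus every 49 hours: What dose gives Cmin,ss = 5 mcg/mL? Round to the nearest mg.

τ/t½ = 49/36 ≈ 1.3611, so f = (1/2)^(49/36) ≈ 0.389282.
Cmin,ss = (D/Vd)·f/(1−f), so D = Cmin,ss·Vd·(1−f)/f.
D = 5 × 43 × (1−f)/f ≈ 5 × 43 × 1.56883 ≈ 337.30 mg.

337 mg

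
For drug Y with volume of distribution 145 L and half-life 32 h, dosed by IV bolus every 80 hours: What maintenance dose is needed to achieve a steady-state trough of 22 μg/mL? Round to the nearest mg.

τ/t½ = 80/32 ≈ 2.5, so f = (1/2)^(80/32) ≈ 0.176777.
Cmin,ss = (D/Vd)·f/(1−f), so D = Cmin,ss·Vd·(1−f)/f.
D = 22 × 145 × (1−f)/f ≈ 22 × 145 × 4.65684 ≈ 14855.32 mg.

14855 mg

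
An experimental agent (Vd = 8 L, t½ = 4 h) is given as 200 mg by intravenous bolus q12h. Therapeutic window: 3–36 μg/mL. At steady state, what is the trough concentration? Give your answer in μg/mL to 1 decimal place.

3.6 μg/mL

τ = 12 h = 3 half-lives, so f = (1/2)^3 = 0.125.
At steady state, R = 1/(1 − 0.125) = 8/7.
Single-dose peak C₀ = D/Vd = 200/8 = 25 μg/mL.
Steady-state peak Cmax,ss = C₀·R = 25 × 8/7 ≈ 28.571 μg/mL.
Steady-state trough Cmin,ss = Cmax,ss·f ≈ 28.571 × 0.125 ≈ 3.571 μg/mL.
Trough 3.6 μg/mL vs MEC 3 μg/mL: adequate.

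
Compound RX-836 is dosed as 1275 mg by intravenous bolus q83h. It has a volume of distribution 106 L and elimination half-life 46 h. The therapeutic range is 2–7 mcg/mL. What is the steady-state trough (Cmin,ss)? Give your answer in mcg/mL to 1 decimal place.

4.8 mcg/mL

k = ln2/t½ = ln2/46 ≈ 0.015068 h⁻¹; fraction remaining f = e^(−kτ) = e^(−0.015068×83) ≈ 0.2863.
Each bolus raises the concentration by D/Vd = 1275/106 ≈ 12.028 mcg/mL.
Steady-state trough Cmin,ss = C₀·f/(1−f) ≈ 12.028 × 0.2863/0.7137 ≈ 4.825 mcg/mL.
Trough 4.8 mcg/mL vs MEC 2 mcg/mL: adequate.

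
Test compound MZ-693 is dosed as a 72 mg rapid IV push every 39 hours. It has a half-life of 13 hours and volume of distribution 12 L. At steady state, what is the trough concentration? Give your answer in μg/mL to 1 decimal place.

The dosing interval is 3 half-lives, so f = 2^(−3) = 0.125.
At steady state, R = 1/(1 − 0.125) = 8/7.
Single-dose peak C₀ = D/Vd = 72/12 = 6 μg/mL.
Steady-state peak Cmax,ss = C₀·R = 6 × 8/7 ≈ 6.857 μg/mL.
Steady-state trough Cmin,ss = Cmax,ss·f ≈ 6.857 × 0.125 ≈ 0.857 μg/mL.

0.9 μg/mL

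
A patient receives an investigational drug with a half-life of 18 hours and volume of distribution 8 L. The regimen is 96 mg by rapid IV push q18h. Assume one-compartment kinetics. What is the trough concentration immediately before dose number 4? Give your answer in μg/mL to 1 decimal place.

10.5 μg/mL

f = (1/2)^(τ/t½) = (1/2)^(18/18) ≈ 0.5000.
C₀ = D/Vd = 96/8 ≈ 12.000 μg/mL.
Before the 4th dose, 3 doses have been given. Superposition: Cmin = C₀·(f + f² + … + f^3).
≈ 12.000 × (0.5000 + 0.2500 + 0.1250) ≈ 12.000 × 0.8750 ≈ 10.500 μg/mL.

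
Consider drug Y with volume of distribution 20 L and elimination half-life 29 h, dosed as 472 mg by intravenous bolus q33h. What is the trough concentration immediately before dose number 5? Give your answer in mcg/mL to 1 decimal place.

18.8 mcg/mL

f = (1/2)^(τ/t½) = (1/2)^(33/29) ≈ 0.4544.
C₀ = D/Vd = 472/20 ≈ 23.600 mcg/mL.
Before the 5th dose, 4 doses have been given. Superposition: Cmin = C₀·(f + f² + … + f^4).
≈ 23.600 × (0.4544 + 0.2065 + 0.0938 + 0.0426) ≈ 23.600 × 0.7973 ≈ 18.816 mcg/mL.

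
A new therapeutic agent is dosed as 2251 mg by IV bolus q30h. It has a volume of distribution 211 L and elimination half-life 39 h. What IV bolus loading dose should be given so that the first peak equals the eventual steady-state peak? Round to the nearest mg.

f = (1/2)^(30/39) ≈ 0.586730; accumulation ratio R = 1/(1−f) ≈ 2.41973.
Loading dose to hit Cmax,ss on first dose: D_load = D_maint·R ≈ 2251 × 2.41973 ≈ 5446.81 mg.

5447 mg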